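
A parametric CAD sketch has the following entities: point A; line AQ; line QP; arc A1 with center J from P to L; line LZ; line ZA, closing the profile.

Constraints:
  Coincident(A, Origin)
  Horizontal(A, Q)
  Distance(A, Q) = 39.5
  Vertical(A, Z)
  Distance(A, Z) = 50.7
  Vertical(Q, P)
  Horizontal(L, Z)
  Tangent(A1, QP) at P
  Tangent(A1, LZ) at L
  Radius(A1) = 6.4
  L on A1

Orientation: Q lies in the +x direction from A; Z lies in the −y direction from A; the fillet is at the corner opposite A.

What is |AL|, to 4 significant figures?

60.55

A is at the origin; AQ is horizontal with |AQ| = 39.5 and Q on the +x side, so Q = (39.50, 0.000). AZ is vertical with |AZ| = 50.7 and Z on the −y side, so Z = (0.000, -50.70). The virtual corner opposite A is at (39.50, -50.70). Since A1 is tangent to QP there, JP ⟂ QP and the tangent condition forces JL to be normal to LZ, with radius 6.4, so the center J sits 6.4 in from both sides at J = (33.10, -44.30). That places the tangent points at P = (39.50, -44.30) on QP and L = (33.10, -50.70) on LZ. Then |AL| = |L − A| = 60.55.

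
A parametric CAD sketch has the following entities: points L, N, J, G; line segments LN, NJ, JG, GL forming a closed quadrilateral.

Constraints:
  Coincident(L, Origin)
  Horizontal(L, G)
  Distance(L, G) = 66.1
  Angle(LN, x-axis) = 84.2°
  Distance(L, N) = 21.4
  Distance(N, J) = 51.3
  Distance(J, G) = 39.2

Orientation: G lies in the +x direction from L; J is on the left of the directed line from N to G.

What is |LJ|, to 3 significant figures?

62.8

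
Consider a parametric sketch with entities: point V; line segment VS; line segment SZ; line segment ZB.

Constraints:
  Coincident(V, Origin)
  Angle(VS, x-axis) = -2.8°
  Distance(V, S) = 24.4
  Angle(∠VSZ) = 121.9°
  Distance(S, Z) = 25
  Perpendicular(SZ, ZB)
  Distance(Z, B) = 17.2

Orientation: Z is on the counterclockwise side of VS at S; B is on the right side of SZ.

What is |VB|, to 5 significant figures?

53.605

∠VSZ = 121.9°, so SZ runs at -2.8° + (180° − 121.9°) = 55.300° from the x-axis; with |SZ| = 25.0, Z = S + 25.0·(cos 55.300°, sin 55.300°) = (38.603, 19.362). SZ is perpendicular to ZB; with |ZB| = 17.2 on the right of SZ, B = Z + 17.2·(0.82214, -0.56928) = (52.744, 9.5701). Then |VB| = |B − V| = 53.605.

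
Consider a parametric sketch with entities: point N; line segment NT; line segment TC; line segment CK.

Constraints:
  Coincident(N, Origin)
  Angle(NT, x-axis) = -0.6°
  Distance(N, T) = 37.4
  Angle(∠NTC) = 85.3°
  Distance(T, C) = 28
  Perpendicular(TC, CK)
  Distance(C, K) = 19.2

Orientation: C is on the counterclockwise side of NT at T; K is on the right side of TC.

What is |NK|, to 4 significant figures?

61.73

N is at the origin; NT runs at -0.6° with length 37.4, so T = 37.4·(cos -0.6°, sin -0.6°) = (37.40, -0.3916). ∠NTC = 85.3°, so TC runs at -0.6° + (180° − 85.3°) = 94.10° from the x-axis; with |TC| = 28.0, C = T + 28.0·(cos 94.10°, sin 94.10°) = (35.40, 27.54). TC ⟂ CK; with |CK| = 19.2 on the right of TC, K = C + 19.2·(0.9974, 0.07150) = (54.55, 28.91). Then |NK| = |K − N| = 61.73.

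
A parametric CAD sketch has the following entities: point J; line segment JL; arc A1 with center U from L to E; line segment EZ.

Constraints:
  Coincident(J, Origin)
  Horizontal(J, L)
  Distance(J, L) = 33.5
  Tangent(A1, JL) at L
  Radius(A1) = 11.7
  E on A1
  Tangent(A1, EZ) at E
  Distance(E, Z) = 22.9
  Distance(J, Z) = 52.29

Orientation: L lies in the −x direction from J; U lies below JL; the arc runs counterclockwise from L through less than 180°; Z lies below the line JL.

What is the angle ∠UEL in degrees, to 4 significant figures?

35.08°

Checks: |UE| = 11.70 ✓; ∠(UE, EZ) = 90.00° ✓; |EZ| = 22.90 ✓; |JZ| = 52.29 ✓.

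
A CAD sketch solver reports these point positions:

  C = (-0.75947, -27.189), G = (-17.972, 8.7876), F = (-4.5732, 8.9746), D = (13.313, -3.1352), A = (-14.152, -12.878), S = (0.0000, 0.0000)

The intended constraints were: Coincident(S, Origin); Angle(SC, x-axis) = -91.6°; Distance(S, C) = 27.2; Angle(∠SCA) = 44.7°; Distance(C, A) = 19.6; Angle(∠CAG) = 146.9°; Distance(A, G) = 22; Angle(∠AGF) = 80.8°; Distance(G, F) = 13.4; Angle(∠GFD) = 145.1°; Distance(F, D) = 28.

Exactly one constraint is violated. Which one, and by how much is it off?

Distance(F, D) = 28 — off by 6.40.

S = (0.00, 0.00) ✓; SC at -91.60° ✓; |SC| = 27.20 ✓; ∠SCA = 44.70° ✓; |CA| = 19.60 ✓; ∠CAG = 146.9° ✓; |AG| = 22.00 ✓; ∠AGF = 80.80° ✓; |GF| = 13.40 ✓; ∠GFD = 145.1° ✓; |FD| = 21.60 ✗.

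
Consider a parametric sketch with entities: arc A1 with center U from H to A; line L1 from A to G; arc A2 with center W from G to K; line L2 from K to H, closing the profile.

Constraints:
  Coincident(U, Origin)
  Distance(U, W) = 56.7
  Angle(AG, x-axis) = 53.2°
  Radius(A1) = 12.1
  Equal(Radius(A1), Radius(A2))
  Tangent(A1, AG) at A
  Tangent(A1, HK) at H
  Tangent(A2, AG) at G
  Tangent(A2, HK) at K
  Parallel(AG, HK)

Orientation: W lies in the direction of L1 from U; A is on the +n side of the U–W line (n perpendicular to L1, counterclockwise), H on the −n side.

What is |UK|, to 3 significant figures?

58.0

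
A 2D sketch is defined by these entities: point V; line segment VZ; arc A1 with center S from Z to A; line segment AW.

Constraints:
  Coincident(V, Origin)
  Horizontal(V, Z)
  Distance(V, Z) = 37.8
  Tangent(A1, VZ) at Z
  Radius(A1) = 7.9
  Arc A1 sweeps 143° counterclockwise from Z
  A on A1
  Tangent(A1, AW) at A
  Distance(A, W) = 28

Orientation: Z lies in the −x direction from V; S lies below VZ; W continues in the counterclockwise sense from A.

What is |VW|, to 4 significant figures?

37.05

V is at the origin; V and Z share the same y with |VZ| = 37.8 and Z on the −x side, so Z = (-37.80, 0.000). Since A1 is tangent to VZ there, SZ ⟂ VZ, so S = Z + (0, -7.9) = (-37.80, -7.900). On A1, Z sits at bearing 90° from S; a 143° counterclockwise sweep puts A at bearing 233°, so A = S + 7.9·(cos 233°, sin 233°) = (-42.55, -14.21). A1 meets AW tangentially, so SA is at right angles to AW, so AW runs along (−sin 233°, cos 233°); with |AW| = 28.0, W = (-20.19, -31.06). Then |VW| = |W − V| = 37.05.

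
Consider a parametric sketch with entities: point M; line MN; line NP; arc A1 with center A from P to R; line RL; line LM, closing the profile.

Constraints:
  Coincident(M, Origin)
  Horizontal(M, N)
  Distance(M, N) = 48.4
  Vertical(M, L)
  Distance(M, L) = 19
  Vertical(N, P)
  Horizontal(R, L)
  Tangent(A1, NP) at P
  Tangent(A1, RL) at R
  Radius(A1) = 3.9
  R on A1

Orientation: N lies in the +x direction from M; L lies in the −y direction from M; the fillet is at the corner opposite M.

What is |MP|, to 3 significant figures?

50.7

M is at the origin; M and N share the same y with |MN| = 48.4 and N on the +x side, so N = (48.4, 0.00). M and L share the same x with |ML| = 19.0 and L on the −y side, so L = (0.00, -19.0). The virtual corner opposite M is at (48.4, -19.0). A1 meets NP tangentially, so AP is at right angles to NP and A1 meets RL tangentially, so AR is at right angles to RL, with radius 3.9, so the center A sits 3.9 in from both sides at A = (44.5, -15.1). That places the tangent points at P = (48.4, -15.1) on NP and R = (44.5, -19.0) on RL. Then |MP| = |P − M| = 50.7.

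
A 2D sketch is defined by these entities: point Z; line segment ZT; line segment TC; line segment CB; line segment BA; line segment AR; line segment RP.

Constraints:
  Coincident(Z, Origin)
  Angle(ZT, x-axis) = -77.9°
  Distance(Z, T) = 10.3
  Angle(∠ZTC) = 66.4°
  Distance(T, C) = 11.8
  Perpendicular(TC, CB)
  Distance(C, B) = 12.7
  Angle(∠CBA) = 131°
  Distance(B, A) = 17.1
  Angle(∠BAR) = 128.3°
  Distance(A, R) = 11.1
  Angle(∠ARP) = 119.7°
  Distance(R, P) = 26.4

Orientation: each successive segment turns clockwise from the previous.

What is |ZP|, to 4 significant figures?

27.73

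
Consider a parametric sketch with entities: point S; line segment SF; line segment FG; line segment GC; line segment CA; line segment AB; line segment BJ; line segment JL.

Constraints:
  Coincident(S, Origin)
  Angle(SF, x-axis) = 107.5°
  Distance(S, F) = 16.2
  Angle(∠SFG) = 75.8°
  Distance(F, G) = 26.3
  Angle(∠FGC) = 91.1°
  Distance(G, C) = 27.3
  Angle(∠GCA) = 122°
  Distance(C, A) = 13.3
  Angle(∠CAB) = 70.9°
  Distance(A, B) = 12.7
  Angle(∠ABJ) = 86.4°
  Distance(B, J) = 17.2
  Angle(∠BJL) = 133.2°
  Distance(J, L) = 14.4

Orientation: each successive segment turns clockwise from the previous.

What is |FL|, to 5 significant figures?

49.564

S is at the origin; SF runs at 107.5° with length 16.2, so F = (-4.8714, 15.450). ∠SFG = 75.8° gives FG at 3.3000° from the x-axis; with |FG| = 26.3, G = (21.385, 16.964). ∠FGC = 91.1° gives GC at -85.600° from the x-axis; with |GC| = 27.3, C = (23.479, -10.255). ∠GCA = 122.0° gives CA at -143.60° from the x-axis; with |CA| = 13.3, A = (12.774, -18.148). ∠CAB = 70.9° gives AB at 107.30° from the x-axis; with |AB| = 12.7, B = (8.9976, -6.0224). ∠ABJ = 86.4° gives BJ at 13.700° from the x-axis; with |BJ| = 17.2, J = (25.708, -1.9488). ∠BJL = 133.2° gives JL at -33.100° from the x-axis; with |JL| = 14.4, L = (37.771, -9.8127). Then |FL| = |L − F| = 49.564.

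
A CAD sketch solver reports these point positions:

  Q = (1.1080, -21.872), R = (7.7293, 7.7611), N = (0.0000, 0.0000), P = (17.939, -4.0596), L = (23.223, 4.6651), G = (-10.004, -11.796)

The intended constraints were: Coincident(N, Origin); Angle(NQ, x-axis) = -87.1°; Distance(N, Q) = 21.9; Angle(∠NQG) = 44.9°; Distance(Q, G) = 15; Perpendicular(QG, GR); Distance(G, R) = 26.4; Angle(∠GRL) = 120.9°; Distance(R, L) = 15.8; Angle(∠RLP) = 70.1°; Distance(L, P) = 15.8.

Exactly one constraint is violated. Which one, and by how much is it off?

Distance(L, P) = 15.8 — off by 5.60.

N = (0.00, 0.00) ✓; NQ at -87.10° ✓; |NQ| = 21.90 ✓; ∠NQG = 44.90° ✓; |QG| = 15.00 ✓; ∠(QG, GR) = 90.00° ✓; |GR| = 26.40 ✓; ∠GRL = 120.9° ✓; |RL| = 15.80 ✓; ∠RLP = 70.10° ✓; |LP| = 10.20 ✗.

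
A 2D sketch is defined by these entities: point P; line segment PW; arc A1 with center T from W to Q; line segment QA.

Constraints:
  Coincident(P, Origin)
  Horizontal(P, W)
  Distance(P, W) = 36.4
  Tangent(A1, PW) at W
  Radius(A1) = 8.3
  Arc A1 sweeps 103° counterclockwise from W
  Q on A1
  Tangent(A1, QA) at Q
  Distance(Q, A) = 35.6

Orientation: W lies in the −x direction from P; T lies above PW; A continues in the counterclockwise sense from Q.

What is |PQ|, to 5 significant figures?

30.083

A1 meets PW tangentially, so TW is at right angles to PW, so T = W + (0, 8.3) = (-36.400, 8.3000). On A1, W sits at bearing -90° from T; a 103° counterclockwise sweep puts Q at bearing 13°, so Q = T + 8.3·(cos 13°, sin 13°) = (-28.313, 10.167). Then |PQ| = |Q − P| = 30.083.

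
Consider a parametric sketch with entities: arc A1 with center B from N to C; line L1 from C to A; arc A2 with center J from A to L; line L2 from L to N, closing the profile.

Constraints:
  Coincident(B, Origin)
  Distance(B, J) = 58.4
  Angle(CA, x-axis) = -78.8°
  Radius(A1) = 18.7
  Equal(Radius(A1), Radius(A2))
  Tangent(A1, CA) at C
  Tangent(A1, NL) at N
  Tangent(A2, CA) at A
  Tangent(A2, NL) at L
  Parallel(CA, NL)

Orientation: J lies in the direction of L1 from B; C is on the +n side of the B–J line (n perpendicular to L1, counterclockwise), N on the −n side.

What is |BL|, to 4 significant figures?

61.32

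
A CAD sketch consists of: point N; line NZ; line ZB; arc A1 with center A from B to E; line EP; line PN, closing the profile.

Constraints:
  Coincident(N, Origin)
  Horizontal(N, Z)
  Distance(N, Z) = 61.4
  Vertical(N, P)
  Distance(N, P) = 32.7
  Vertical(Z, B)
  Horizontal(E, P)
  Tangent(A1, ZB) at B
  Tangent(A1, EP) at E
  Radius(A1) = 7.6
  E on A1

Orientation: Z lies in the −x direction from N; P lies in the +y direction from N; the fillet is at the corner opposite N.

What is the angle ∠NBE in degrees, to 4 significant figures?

67.23°

The virtual corner opposite N is at (-61.40, 32.70). Since A1 is tangent to ZB there, AB ⟂ ZB and tangency of A1 to EP means the radius AE is perpendicular to EP, with radius 7.6, so the center A sits 7.6 in from both sides at A = (-53.80, 25.10). That places the tangent points at B = (-61.40, 25.10) on ZB and E = (-53.80, 32.70) on EP. Then cos ∠NBE = BN·BE / (|BN||BE|), giving 67.23°.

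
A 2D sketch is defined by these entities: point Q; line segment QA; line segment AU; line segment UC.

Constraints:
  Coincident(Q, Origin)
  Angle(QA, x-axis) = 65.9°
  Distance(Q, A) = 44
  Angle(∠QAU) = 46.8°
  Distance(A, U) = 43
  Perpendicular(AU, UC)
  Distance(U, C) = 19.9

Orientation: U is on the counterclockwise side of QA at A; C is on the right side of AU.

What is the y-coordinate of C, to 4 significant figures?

44.90

∠QAU = 46.8°, so AU runs at 65.9° + (180° − 46.8°) = 199.1° from the x-axis; with |AU| = 43.0, U = A + 43.0·(cos 199.1°, sin 199.1°) = (-22.67, 26.09). AU ⟂ UC; with |UC| = 19.9 on the right of AU, C = U + 19.9·(-0.3272, 0.9449) = (-29.18, 44.90). So C.y = 44.90.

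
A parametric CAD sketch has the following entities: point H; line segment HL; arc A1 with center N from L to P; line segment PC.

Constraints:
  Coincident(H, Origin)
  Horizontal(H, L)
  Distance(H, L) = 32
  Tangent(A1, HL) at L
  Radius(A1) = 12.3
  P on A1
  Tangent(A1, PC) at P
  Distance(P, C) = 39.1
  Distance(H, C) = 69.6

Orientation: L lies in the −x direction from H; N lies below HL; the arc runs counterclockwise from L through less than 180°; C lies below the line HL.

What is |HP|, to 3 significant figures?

45.5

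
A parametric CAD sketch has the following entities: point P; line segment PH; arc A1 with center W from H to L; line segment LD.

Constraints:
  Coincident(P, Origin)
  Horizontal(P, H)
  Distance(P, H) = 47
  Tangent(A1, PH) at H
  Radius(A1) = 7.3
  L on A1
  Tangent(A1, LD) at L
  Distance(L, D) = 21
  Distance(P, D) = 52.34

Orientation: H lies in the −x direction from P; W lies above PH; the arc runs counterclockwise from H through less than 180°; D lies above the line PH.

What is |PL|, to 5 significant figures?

40.716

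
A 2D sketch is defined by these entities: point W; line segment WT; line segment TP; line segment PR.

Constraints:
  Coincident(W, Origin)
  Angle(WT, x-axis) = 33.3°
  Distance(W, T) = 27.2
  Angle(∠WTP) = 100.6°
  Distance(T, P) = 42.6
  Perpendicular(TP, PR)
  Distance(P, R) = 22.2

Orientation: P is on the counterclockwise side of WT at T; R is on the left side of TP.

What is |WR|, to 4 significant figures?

47.82

W is at the origin; WT runs at 33.3° with length 27.2, so T = 27.2·(cos 33.3°, sin 33.3°) = (22.73, 14.93). ∠WTP = 100.6°, so TP runs at 33.3° + (180° − 100.6°) = 112.7° from the x-axis; with |TP| = 42.6, P = T + 42.6·(cos 112.7°, sin 112.7°) = (6.294, 54.23). The perpendicularity gives PR at right angles to TP; with |PR| = 22.2 on the left of TP, R = P + 22.2·(-0.9225, -0.3859) = (-14.19, 45.67). Then |WR| = |R − W| = 47.82.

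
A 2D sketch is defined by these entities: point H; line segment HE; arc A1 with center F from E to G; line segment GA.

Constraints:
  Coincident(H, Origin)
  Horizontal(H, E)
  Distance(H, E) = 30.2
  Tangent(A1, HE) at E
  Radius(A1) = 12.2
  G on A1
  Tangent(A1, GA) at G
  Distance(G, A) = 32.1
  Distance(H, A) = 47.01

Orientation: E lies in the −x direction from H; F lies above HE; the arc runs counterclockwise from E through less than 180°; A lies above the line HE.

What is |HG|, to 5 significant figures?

21.519

Checks: ∠(FE, EH) = 90.00° ✓; |FE| = 12.20 ✓; |FG| = 12.20 ✓; ∠(FG, GA) = 90.00° ✓; |GA| = 32.10 ✓; |HA| = 47.01 ✓.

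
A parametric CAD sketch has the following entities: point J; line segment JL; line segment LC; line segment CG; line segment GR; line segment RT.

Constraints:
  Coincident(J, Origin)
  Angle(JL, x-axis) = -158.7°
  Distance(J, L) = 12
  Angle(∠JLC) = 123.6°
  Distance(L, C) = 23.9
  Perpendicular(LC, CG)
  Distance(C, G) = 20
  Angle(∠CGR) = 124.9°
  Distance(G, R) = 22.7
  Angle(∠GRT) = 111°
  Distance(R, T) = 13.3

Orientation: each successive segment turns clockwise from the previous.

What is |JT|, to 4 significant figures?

15.56

J is at the origin; JL runs at -158.7° with length 12.0, so L = (-11.18, -4.359). ∠JLC = 123.6° gives LC at 144.9° from the x-axis; with |LC| = 23.9, C = (-30.73, 9.384). LC ⟂ CG, so CG runs at 54.90°; with |CG| = 20.0, G = (-19.23, 25.75). ∠CGR = 124.9° gives GR at -0.2000° from the x-axis; with |GR| = 22.7, R = (3.466, 25.67). ∠GRT = 111.0° gives RT at -69.20° from the x-axis; with |RT| = 13.3, T = (8.189, 13.23). Then |JT| = |T − J| = 15.56.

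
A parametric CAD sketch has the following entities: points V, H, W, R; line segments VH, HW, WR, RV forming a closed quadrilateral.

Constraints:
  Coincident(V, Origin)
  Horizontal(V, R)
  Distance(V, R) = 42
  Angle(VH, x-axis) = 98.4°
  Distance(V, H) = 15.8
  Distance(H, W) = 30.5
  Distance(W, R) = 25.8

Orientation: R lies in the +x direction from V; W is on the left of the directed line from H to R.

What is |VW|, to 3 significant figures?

35.0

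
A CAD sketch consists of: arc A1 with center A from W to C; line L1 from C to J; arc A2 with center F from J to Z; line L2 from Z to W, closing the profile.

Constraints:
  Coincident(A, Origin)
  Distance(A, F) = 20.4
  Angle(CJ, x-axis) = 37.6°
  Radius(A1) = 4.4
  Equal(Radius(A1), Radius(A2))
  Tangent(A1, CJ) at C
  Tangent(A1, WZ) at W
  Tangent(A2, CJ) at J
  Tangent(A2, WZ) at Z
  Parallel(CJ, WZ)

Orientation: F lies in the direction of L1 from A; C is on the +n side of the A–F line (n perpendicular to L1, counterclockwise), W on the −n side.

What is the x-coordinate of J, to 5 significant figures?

13.478

Tangency of A1 to both parallel lines with radius 4.4 puts C and W at A ± 4.4·n: C = (-2.6846, 3.4861), W = (2.6846, -3.4861). Equal radii place J and Z the same way about F: J = F + 4.4·n = (13.478, 15.933), Z = F − 4.4·n = (18.847, 8.9609). So J.x = 13.478.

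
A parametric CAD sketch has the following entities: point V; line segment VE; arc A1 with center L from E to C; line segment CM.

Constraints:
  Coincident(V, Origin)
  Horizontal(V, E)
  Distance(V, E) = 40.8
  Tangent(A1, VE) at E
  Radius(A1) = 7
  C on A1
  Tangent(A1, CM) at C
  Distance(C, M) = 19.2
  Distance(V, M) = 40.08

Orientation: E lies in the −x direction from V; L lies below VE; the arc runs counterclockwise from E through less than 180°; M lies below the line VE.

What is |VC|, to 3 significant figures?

47.1

Checks: V = (0.00, 0.00) ✓; |LC| = 7.000 ✓; ∠(LC, CM) = 90.00° ✓; |CM| = 19.20 ✓; |VM| = 40.08 ✓.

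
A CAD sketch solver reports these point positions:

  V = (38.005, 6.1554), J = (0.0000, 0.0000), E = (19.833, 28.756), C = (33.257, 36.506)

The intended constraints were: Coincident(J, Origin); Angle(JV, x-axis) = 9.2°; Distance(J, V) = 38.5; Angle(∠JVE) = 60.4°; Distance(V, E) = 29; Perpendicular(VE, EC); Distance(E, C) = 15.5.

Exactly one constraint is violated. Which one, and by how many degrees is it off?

Perpendicular(VE, EC) — off by 8.80°.

J = (0.00, 0.00) ✓; JV at 9.200° ✓; |JV| = 38.50 ✓; ∠JVE = 60.40° ✓; |VE| = 29.00 ✓; ∠(VE, EC) = 98.80° ✗; |EC| = 15.50 ✓.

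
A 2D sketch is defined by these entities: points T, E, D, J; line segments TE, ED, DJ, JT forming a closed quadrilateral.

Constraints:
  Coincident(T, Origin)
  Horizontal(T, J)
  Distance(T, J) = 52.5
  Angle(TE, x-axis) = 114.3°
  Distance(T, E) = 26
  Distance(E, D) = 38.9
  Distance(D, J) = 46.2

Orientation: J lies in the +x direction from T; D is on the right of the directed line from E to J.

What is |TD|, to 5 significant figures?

13.060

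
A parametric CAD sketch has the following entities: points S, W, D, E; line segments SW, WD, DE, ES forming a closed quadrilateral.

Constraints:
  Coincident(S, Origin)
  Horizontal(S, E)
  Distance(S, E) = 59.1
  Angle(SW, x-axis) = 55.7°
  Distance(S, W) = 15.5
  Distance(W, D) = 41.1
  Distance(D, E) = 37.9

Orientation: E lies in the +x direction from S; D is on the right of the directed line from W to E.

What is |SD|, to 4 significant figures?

36.97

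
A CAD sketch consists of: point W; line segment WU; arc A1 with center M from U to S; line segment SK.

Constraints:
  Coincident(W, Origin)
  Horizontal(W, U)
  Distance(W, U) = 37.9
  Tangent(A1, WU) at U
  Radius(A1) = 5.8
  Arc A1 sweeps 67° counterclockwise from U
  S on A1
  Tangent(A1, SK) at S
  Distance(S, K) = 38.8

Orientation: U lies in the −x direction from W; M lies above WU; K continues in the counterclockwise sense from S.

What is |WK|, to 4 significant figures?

42.93

W is at the origin; W and U share the same y with |WU| = 37.9 and U on the −x side, so U = (-37.90, 0.000). Since A1 is tangent to WU there, MU ⟂ WU, so M = U + (0, 5.8) = (-37.90, 5.800). On A1, U sits at bearing -90° from M; a 67° counterclockwise sweep puts S at bearing -23°, so S = M + 5.8·(cos -23°, sin -23°) = (-32.56, 3.534). Tangency of A1 to SK means the radius MS is perpendicular to SK, so SK runs along (−sin -23°, cos -23°); with |SK| = 38.8, K = (-17.40, 39.25). Then |WK| = |K − W| = 42.93.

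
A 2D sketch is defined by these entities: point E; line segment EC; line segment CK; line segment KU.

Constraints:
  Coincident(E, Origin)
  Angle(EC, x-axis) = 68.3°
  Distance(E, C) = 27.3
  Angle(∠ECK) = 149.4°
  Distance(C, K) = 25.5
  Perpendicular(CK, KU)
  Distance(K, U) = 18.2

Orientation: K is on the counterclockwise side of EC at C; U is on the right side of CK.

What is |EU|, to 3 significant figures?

58.6

∠ECK = 149.4°, so CK runs at 68.3° + (180° − 149.4°) = 98.9° from the x-axis; with |CK| = 25.5, K = C + 25.5·(cos 98.9°, sin 98.9°) = (6.15, 50.6). The perpendicularity gives KU at right angles to CK; with |KU| = 18.2 on the right of CK, U = K + 18.2·(0.988, 0.155) = (24.1, 53.4). Then |EU| = |U − E| = 58.6.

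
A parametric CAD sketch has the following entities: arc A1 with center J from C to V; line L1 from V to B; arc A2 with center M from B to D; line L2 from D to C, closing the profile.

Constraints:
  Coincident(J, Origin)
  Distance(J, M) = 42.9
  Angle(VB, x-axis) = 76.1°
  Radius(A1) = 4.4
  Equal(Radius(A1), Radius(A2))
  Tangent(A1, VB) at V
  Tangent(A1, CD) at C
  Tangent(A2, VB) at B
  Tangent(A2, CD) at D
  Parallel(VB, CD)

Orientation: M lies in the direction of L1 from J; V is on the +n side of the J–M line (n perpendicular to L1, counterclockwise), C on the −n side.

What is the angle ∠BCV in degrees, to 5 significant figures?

78.408°

Tangency of A1 to both parallel lines with radius 4.4 puts V and C at J ± 4.4·n: V = (-4.2712, 1.0570), C = (4.2712, -1.0570). Equal radii place B and D the same way about M: B = M + 4.4·n = (6.0346, 42.701), D = M − 4.4·n = (14.577, 40.587). Then cos ∠BCV = CB·CV / (|CB||CV|), giving 78.408°.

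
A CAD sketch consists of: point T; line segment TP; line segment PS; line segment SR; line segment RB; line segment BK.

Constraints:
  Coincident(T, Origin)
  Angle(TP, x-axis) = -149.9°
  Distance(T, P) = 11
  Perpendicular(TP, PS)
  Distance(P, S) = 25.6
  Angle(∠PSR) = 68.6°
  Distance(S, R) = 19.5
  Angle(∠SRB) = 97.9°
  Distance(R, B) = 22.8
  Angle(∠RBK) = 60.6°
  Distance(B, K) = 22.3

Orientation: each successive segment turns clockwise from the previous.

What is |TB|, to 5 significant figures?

4.1158

∠PSR = 68.6° gives SR at 8.7000° from the x-axis; with |SR| = 19.5, R = (-3.0797, 19.581). ∠SRB = 97.9° gives RB at -73.400° from the x-axis; with |RB| = 22.8, B = (3.4340, -2.2689). Then |TB| = |B − T| = 4.1158.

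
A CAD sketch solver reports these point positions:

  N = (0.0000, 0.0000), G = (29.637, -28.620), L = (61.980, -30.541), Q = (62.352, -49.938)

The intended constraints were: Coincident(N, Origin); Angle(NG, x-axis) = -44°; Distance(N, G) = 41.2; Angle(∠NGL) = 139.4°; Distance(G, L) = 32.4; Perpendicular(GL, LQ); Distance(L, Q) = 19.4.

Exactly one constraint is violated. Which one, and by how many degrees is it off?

Perpendicular(GL, LQ) — off by 4.50°.

N = (0.00, 0.00) ✓; NG at -44.00° ✓; |NG| = 41.20 ✓; ∠NGL = 139.4° ✓; |GL| = 32.40 ✓; ∠(GL, LQ) = 85.50° ✗; |LQ| = 19.40 ✓.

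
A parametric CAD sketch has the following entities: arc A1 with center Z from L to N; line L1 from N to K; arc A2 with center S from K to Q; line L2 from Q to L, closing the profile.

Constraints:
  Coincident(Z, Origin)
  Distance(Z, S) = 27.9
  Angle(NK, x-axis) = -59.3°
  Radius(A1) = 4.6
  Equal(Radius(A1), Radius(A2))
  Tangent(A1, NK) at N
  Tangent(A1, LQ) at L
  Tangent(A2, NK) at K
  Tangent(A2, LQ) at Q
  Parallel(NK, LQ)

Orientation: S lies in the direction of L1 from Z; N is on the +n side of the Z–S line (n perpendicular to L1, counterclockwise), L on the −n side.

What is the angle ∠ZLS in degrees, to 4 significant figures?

80.64°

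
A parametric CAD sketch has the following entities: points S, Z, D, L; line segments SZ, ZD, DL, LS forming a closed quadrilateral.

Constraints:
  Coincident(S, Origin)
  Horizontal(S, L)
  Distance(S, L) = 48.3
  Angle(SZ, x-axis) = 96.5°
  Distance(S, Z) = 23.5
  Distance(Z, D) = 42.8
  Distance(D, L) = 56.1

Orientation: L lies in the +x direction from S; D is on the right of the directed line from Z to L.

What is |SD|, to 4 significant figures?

19.90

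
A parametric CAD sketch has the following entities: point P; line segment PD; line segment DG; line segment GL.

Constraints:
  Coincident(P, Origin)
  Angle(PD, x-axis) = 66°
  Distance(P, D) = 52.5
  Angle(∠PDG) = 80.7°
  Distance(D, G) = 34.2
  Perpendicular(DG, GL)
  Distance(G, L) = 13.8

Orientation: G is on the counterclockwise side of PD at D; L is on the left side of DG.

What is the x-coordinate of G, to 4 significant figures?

-11.73

P is at the origin; PD runs at 66.0° with length 52.5, so D = 52.5·(cos 66.0°, sin 66.0°) = (21.35, 47.96). ∠PDG = 80.7°, so DG runs at 66.0° + (180° − 80.7°) = 165.3° from the x-axis; with |DG| = 34.2, G = D + 34.2·(cos 165.3°, sin 165.3°) = (-11.73, 56.64). So G.x = -11.73.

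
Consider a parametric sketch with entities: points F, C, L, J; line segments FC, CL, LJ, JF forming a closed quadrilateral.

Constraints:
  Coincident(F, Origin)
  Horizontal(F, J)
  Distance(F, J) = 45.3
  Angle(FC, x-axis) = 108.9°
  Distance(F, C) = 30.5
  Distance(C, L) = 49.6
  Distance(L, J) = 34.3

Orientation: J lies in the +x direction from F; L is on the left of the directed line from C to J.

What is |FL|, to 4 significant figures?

51.97

Checks: |CL| = 49.60 ✓; |LJ| = 34.30 ✓.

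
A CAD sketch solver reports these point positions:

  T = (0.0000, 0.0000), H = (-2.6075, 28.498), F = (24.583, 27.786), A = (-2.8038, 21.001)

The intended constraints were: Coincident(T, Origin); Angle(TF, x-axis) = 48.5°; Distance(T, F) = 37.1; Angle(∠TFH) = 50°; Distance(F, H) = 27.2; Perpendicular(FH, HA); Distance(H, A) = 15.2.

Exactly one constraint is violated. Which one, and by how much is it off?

Distance(H, A) = 15.2 — off by 7.70.

T = (0.00, 0.00) ✓; TF at 48.50° ✓; |TF| = 37.10 ✓; ∠TFH = 50.00° ✓; |FH| = 27.20 ✓; ∠(FH, HA) = 90.00° ✓; |HA| = 7.500 ✗.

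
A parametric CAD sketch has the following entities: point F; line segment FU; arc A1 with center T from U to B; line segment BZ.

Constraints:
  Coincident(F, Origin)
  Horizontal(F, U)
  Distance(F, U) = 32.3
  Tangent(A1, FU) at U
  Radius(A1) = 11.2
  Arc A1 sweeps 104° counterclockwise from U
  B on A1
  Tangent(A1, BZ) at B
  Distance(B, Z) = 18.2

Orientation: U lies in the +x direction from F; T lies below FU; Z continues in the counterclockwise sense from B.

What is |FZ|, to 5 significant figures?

40.793

On A1, U sits at bearing 90° from T; a 104° counterclockwise sweep puts B at bearing 194°, so B = T + 11.2·(cos 194°, sin 194°) = (21.433, -13.910). The tangent condition forces TB to be normal to BZ, so BZ runs along (−sin 194°, cos 194°); with |BZ| = 18.2, Z = (25.836, -31.569). Then |FZ| = |Z − F| = 40.793.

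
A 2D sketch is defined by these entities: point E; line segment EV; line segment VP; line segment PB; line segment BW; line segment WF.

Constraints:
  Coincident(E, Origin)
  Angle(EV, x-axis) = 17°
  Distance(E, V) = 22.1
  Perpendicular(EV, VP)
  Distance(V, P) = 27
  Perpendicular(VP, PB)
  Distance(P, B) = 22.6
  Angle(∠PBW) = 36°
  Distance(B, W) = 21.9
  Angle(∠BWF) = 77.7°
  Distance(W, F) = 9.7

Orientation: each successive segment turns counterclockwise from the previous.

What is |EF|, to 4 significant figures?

31.23

E is at the origin; EV runs at 17.0° with length 22.1, so V = (21.13, 6.461). The perpendicularity gives VP at right angles to EV, so VP runs at 107.0°; with |VP| = 27.0, P = (13.24, 32.28). VP ⟂ PB, so PB runs at -163.0°; with |PB| = 22.6, B = (-8.372, 25.67). ∠PBW = 36.0° gives BW at -19.00° from the x-axis; with |BW| = 21.9, W = (12.33, 18.54). ∠BWF = 77.7° gives WF at 83.30° from the x-axis; with |WF| = 9.7, F = (13.47, 28.18). Then |EF| = |F − E| = 31.23.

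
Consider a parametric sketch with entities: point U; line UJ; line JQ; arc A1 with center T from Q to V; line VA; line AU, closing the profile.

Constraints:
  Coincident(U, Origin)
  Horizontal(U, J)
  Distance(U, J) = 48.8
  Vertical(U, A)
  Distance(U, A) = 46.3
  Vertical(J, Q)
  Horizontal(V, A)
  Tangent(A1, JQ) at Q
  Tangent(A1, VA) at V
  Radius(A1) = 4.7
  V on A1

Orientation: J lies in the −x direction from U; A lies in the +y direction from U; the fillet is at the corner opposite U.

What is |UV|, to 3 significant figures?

63.9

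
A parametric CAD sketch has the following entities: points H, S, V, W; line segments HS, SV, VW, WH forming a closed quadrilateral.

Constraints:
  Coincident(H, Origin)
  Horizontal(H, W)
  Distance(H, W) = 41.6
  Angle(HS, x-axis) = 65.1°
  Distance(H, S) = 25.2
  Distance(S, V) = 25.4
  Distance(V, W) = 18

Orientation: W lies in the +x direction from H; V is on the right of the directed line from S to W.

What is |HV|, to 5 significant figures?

23.654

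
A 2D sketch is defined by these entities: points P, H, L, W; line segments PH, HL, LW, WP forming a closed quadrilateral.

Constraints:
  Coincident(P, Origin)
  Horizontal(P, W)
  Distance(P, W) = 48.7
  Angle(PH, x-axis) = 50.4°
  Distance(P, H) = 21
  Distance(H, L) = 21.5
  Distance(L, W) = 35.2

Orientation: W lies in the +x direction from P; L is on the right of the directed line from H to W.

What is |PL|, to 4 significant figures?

14.88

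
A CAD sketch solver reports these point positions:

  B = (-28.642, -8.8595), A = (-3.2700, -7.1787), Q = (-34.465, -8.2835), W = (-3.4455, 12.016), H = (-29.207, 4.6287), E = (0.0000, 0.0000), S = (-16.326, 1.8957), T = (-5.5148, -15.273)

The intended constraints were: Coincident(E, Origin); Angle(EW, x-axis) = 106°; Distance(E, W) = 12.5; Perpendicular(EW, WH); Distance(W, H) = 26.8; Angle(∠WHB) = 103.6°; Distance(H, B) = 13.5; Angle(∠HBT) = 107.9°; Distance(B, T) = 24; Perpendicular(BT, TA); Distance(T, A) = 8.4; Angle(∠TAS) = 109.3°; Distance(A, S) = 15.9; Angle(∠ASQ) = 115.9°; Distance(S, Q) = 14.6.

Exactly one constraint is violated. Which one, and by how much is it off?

Distance(S, Q) = 14.6 — off by 6.20.

E = (0.00, 0.00) ✓; EW at 106.0° ✓; |EW| = 12.50 ✓; ∠(EW, WH) = 90.00° ✓; |WH| = 26.80 ✓; ∠WHB = 103.6° ✓; |HB| = 13.50 ✓; ∠HBT = 107.9° ✓; |BT| = 24.00 ✓; ∠(BT, TA) = 90.00° ✓; |TA| = 8.400 ✓; ∠TAS = 109.3° ✓; |AS| = 15.90 ✓; ∠ASQ = 115.9° ✓; |SQ| = 20.80 ✗.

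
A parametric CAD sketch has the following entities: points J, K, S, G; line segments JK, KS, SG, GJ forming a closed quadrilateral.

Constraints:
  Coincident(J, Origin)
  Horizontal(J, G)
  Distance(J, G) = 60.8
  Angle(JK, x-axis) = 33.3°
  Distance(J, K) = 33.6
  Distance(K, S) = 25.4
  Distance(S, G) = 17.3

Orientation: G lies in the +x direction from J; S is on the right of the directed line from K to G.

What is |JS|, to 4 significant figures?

43.61

J is at the origin; J and G share the same y with |JG| = 60.8 and G in +x, so G = (60.8, 0). JK runs at 33.3° with |JK| = 33.6, so K = (28.08, 18.45). S is determined by |KS| = 25.4 and |SG| = 17.3 together: it lies at the intersection of circle(K, 25.4) and circle(G, 17.3). With |KG| = 37.56, the foot of the radical line on KG is 23.38 from K and the perpendicular offset is √(25.4² − 23.38²) = 9.917. Taking the right-of-KG solution: S = (43.58, -1.677).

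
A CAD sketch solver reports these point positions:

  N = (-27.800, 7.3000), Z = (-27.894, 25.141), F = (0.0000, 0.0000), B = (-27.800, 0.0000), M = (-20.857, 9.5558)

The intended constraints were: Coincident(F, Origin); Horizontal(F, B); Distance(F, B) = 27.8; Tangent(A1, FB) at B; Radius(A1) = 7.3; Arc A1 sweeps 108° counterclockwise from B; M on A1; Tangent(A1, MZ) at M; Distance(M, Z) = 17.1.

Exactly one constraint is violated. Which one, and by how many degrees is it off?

Tangent(A1, MZ) at M — off by 6.30°.

F = (0.00, 0.00) ✓; F.y = 0.00, B.y = 0.00 ✓; |FB| = 27.80 ✓; ∠(NB, BF) = 90.00° ✓; |NB| = 7.300 ✓; bearing(N→M) − bearing(N→B) = 108.0° ✓; |NM| = 7.300 ✓; ∠(NM, MZ) = 83.70° ✗; |MZ| = 17.10 ✓.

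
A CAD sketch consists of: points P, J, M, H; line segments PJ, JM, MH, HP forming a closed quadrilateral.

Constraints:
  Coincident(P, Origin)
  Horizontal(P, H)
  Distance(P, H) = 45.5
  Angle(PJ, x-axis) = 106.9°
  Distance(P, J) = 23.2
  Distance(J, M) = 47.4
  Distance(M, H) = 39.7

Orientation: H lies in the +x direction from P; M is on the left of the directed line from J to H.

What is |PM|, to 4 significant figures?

54.12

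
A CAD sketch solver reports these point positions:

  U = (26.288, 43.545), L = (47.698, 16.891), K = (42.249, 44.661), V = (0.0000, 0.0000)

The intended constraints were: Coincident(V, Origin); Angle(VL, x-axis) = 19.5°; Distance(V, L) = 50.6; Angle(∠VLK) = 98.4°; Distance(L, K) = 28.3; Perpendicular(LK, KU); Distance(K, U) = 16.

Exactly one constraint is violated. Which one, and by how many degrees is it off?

Perpendicular(LK, KU) — off by 7.10°.

V = (0.00, 0.00) ✓; VL at 19.50° ✓; |VL| = 50.60 ✓; ∠VLK = 98.40° ✓; |LK| = 28.30 ✓; ∠(LK, KU) = 82.90° ✗; |KU| = 16.00 ✓.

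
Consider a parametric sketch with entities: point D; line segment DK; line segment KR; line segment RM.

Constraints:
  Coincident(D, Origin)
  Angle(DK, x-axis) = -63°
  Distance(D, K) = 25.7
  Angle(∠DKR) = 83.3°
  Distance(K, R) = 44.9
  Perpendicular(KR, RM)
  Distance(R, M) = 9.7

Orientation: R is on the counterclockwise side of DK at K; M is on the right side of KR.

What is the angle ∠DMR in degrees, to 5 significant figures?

49.948°

D is at the origin; DK runs at -63.0° with length 25.7, so K = 25.7·(cos -63.0°, sin -63.0°) = (11.668, -22.899). ∠DKR = 83.3°, so KR runs at -63.0° + (180° − 83.3°) = 33.700° from the x-axis; with |KR| = 44.9, R = K + 44.9·(cos 33.700°, sin 33.700°) = (49.022, 2.0136). KR is perpendicular to RM; with |RM| = 9.7 on the right of KR, M = R + 9.7·(0.55484, -0.83195) = (54.404, -6.0563). Then cos ∠DMR = MD·MR / (|MD||MR|), giving 49.948°.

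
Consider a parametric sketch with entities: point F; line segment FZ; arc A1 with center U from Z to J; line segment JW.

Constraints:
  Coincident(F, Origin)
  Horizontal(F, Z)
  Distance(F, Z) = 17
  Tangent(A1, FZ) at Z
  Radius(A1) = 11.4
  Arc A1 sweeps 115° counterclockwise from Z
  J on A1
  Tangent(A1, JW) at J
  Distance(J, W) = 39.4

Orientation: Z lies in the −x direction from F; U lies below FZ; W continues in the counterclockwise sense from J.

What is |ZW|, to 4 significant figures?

52.31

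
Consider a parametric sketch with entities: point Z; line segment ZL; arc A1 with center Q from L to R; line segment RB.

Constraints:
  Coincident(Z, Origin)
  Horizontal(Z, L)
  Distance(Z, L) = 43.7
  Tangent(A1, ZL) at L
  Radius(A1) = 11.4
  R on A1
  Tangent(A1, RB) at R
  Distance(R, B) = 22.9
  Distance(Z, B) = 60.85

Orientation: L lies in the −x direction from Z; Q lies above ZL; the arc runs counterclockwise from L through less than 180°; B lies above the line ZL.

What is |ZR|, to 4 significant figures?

39.25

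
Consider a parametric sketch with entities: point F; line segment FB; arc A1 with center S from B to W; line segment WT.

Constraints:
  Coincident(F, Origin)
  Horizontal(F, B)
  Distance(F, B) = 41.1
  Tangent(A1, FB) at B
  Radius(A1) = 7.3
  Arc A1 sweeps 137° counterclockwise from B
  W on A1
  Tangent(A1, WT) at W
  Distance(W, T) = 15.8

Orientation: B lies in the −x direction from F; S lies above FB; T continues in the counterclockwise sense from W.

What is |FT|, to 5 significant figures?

53.116

F is at the origin; FB is horizontal with |FB| = 41.1 and B on the −x side, so B = (-41.100, 0.0000). A1 meets FB tangentially, so SB is at right angles to FB, so S = B + (0, 7.3) = (-41.100, 7.3000). On A1, B sits at bearing -90° from S; a 137° counterclockwise sweep puts W at bearing 47°, so W = S + 7.3·(cos 47°, sin 47°) = (-36.121, 12.639). Since A1 is tangent to WT there, SW ⟂ WT, so WT runs along (−sin 47°, cos 47°); with |WT| = 15.8, T = (-47.677, 23.414). Then |FT| = |T − F| = 53.116.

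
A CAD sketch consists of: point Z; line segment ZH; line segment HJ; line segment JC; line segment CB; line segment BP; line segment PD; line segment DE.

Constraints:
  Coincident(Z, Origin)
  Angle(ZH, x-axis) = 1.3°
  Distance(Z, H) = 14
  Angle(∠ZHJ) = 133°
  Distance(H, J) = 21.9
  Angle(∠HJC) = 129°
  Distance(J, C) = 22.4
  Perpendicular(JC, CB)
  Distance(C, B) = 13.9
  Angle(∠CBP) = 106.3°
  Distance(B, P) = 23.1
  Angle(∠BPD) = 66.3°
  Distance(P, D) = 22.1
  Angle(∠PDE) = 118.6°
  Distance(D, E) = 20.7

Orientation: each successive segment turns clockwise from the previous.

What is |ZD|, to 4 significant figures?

35.68

∠CBP = 106.3° gives BP at 99.60° from the x-axis; with |BP| = 23.1, P = (9.021, -13.20). ∠BPD = 66.3° gives PD at -14.10° from the x-axis; with |PD| = 22.1, D = (30.46, -18.59). Then |ZD| = |D − Z| = 35.68.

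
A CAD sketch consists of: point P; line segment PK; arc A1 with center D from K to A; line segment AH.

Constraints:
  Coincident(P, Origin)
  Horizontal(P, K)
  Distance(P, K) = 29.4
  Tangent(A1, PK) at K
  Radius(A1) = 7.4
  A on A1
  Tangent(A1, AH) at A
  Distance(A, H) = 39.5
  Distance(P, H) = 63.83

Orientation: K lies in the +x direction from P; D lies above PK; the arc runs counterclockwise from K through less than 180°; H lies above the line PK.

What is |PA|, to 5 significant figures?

36.985

P is at the origin; P and K share the same y with |PK| = 29.4 and K on the +x side, so K = (29.400, 0.0000). Since A1 is tangent to PK there, DK ⟂ PK, so D = K + (0, 7.4) = (29.400, 7.4000). Since DA ⟂ AH (tangency), |DH| = √(7.4² + 39.5²) = 40.187 regardless of where A sits on A1. So H lies on both circle(P, 63.83) and circle(D, 40.187); the above-PK intersection is H = (46.431, 43.800). A is the foot of the tangent from H: A = (36.565, 5.5518).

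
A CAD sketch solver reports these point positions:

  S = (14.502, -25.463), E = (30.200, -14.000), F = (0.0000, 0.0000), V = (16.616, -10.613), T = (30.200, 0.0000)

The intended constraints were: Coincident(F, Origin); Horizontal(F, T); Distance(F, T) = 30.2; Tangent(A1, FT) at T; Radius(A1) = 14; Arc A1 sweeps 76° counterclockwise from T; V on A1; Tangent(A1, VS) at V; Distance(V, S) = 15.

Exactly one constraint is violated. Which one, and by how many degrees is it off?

Tangent(A1, VS) at V — off by 5.90°.

F = (0.00, 0.00) ✓; F.y = 0.00, T.y = 0.00 ✓; |FT| = 30.20 ✓; ∠(ET, TF) = 90.00° ✓; |ET| = 14.00 ✓; bearing(E→V) − bearing(E→T) = 76.00° ✓; |EV| = 14.00 ✓; ∠(EV, VS) = 84.10° ✗; |VS| = 15.00 ✓.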